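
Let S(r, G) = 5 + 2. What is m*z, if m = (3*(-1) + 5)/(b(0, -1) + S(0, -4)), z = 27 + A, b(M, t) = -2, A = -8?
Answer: 38/5 ≈ 7.6000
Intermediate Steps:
S(r, G) = 7
z = 19 (z = 27 - 8 = 19)
m = ⅖ (m = (3*(-1) + 5)/(-2 + 7) = (-3 + 5)/5 = (⅕)*2 = ⅖ ≈ 0.40000)
m*z = (⅖)*19 = 38/5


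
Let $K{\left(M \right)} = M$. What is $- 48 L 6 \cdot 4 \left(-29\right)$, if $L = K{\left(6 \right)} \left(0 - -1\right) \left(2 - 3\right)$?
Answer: $-200448$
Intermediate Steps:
$L = -6$ ($L = 6 \left(0 - -1\right) \left(2 - 3\right) = 6 \left(0 + 1\right) \left(-1\right) = 6 \cdot 1 \left(-1\right) = 6 \left(-1\right) = -6$)
$- 48 L 6 \cdot 4 \left(-29\right) = - 48 \left(-6\right) 6 \cdot 4 \left(-29\right) = - 48 \left(\left(-36\right) 4\right) \left(-29\right) = \left(-48\right) \left(-144\right) \left(-29\right) = 6912 \left(-29\right) = -200448$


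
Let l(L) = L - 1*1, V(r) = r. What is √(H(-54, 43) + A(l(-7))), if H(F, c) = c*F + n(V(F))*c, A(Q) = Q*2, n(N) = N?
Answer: 2*I*√1165 ≈ 68.264*I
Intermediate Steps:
l(L) = -1 + L (l(L) = L - 1 = -1 + L)
A(Q) = 2*Q
H(F, c) = 2*F*c (H(F, c) = c*F + F*c = F*c + F*c = 2*F*c)
√(H(-54, 43) + A(l(-7))) = √(2*(-54)*43 + 2*(-1 - 7)) = √(-4644 + 2*(-8)) = √(-4644 - 16) = √(-4660) = 2*I*√1165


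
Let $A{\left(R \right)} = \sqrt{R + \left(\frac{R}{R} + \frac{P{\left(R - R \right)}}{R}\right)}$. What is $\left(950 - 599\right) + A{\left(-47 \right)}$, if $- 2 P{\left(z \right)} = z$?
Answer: $351 + i \sqrt{46} \approx 351.0 + 6.7823 i$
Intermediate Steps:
$P{\left(z \right)} = - \frac{z}{2}$
$A{\left(R \right)} = \sqrt{1 + R}$ ($A{\left(R \right)} = \sqrt{R + \left(\frac{R}{R} + \frac{\left(- \frac{1}{2}\right) \left(R - R\right)}{R}\right)} = \sqrt{R + \left(1 + \frac{\left(- \frac{1}{2}\right) 0}{R}\right)} = \sqrt{R + \left(1 + \frac{0}{R}\right)} = \sqrt{R + \left(1 + 0\right)} = \sqrt{R + 1} = \sqrt{1 + R}$)
$\left(950 - 599\right) + A{\left(-47 \right)} = \left(950 - 599\right) + \sqrt{1 - 47} = 351 + \sqrt{-46} = 351 + i \sqrt{46}$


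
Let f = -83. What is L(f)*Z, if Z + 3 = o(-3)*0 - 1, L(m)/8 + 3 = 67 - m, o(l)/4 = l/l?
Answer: -4704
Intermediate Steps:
o(l) = 4 (o(l) = 4*(l/l) = 4*1 = 4)
L(m) = 512 - 8*m (L(m) = -24 + 8*(67 - m) = -24 + (536 - 8*m) = 512 - 8*m)
Z = -4 (Z = -3 + (4*0 - 1) = -3 + (0 - 1) = -3 - 1 = -4)
L(f)*Z = (512 - 8*(-83))*(-4) = (512 + 664)*(-4) = 1176*(-4) = -4704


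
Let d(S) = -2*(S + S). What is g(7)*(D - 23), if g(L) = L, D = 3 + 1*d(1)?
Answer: -168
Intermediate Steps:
d(S) = -4*S
D = -1 (D = 3 + 1*(-4*1) = 3 + 1*(-4) = 3 - 4 = -1)
g(7)*(D - 23) = 7*(-1 - 23) = 7*(-24) = -168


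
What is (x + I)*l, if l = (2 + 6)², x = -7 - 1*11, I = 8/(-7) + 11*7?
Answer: 25920/7 ≈ 3702.9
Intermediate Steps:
I = 531/7 (I = 8*(-⅐) + 77 = -8/7 + 77 = 531/7 ≈ 75.857)
x = -18 (x = -7 - 11 = -18)
l = 64 (l = 8² = 64)
(x + I)*l = (-18 + 531/7)*64 = (405/7)*64 = 25920/7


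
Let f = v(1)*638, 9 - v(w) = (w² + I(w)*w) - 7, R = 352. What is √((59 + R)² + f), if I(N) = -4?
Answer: √181043 ≈ 425.49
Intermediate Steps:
v(w) = 16 - w² + 4*w (v(w) = 9 - ((w² - 4*w) - 7) = 9 - (-7 + w² - 4*w) = 9 + (7 - w² + 4*w) = 16 - w² + 4*w)
f = 12122 (f = (16 - 1*1² + 4*1)*638 = (16 - 1*1 + 4)*638 = (16 - 1 + 4)*638 = 19*638 = 12122)
√((59 + R)² + f) = √((59 + 352)² + 12122) = √(411² + 12122) = √(168921 + 12122) = √181043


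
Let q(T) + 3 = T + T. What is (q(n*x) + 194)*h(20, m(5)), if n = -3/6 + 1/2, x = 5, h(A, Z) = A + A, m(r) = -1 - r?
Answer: 7640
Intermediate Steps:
h(A, Z) = 2*A
n = 0 (n = -3*⅙ + 1*(½) = -½ + ½ = 0)
q(T) = -3 + 2*T (q(T) = -3 + (T + T) = -3 + 2*T)
(q(n*x) + 194)*h(20, m(5)) = ((-3 + 2*(0*5)) + 194)*(2*20) = ((-3 + 2*0) + 194)*40 = ((-3 + 0) + 194)*40 = (-3 + 194)*40 = 191*40 = 7640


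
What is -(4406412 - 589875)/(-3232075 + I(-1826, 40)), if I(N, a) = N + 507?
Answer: 1272179/1077798 ≈ 1.1803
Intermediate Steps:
I(N, a) = 507 + N
-(4406412 - 589875)/(-3232075 + I(-1826, 40)) = -(4406412 - 589875)/(-3232075 + (507 - 1826)) = -3816537/(-3232075 - 1319) = -3816537/(-3233394) = -3816537*(-1)/3233394 = -1*(-1272179/1077798) = 1272179/1077798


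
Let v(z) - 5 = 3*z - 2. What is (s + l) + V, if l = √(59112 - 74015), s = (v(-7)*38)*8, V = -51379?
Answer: -56851 + I*√14903 ≈ -56851.0 + 122.08*I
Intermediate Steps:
v(z) = 3 + 3*z (v(z) = 5 + (3*z - 2) = 5 + (-2 + 3*z) = 3 + 3*z)
s = -5472 (s = ((3 + 3*(-7))*38)*8 = ((3 - 21)*38)*8 = -18*38*8 = -684*8 = -5472)
l = I*√14903 (l = √(-14903) = I*√14903 ≈ 122.08*I)
(s + l) + V = (-5472 + I*√14903) - 51379 = -56851 + I*√14903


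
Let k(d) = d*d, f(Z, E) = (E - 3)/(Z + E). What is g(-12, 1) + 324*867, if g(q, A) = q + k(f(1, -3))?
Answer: 280905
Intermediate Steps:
f(Z, E) = (-3 + E)/(E + Z)
k(d) = d²
g(q, A) = 9 + q (g(q, A) = q + ((-3 - 3)/(-3 + 1))² = q + (-6/(-2))² = q + (-½*(-6))² = q + 3² = q + 9 = 9 + q)
g(-12, 1) + 324*867 = (9 - 12) + 324*867 = -3 + 280908 = 280905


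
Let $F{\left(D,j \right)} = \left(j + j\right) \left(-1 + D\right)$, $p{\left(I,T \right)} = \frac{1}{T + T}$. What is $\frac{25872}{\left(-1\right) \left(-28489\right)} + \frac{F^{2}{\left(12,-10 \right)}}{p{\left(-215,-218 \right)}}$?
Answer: $- \frac{601186247728}{28489} \approx -2.1102 \cdot 10^{7}$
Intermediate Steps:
$p{\left(I,T \right)} = \frac{1}{2 T}$
$F{\left(D,j \right)} = 2 j \left(-1 + D\right)$
$\frac{25872}{\left(-1\right) \left(-28489\right)} + \frac{F^{2}{\left(12,-10 \right)}}{p{\left(-215,-218 \right)}} = \frac{25872}{\left(-1\right) \left(-28489\right)} + \frac{\left(2 \left(-10\right) \left(-1 + 12\right)\right)^{2}}{\frac{1}{2} \frac{1}{-218}} = \frac{25872}{28489} + \frac{\left(2 \left(-10\right) 11\right)^{2}}{\frac{1}{2} \left(- \frac{1}{218}\right)} = 25872 \cdot \frac{1}{28489} + \frac{\left(-220\right)^{2}}{- \frac{1}{436}} = \frac{25872}{28489} + 48400 \left(-436\right) = \frac{25872}{28489} - 21102400 = - \frac{601186247728}{28489}$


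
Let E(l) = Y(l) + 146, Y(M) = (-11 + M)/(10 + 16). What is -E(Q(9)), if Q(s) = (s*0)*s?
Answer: -3785/26 ≈ -145.58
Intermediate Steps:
Y(M) = -11/26 + M/26 (Y(M) = (-11 + M)/26 = (-11 + M)*(1/26) = -11/26 + M/26)
Q(s) = 0 (Q(s) = 0*s = 0)
E(l) = 3785/26 + l/26 (E(l) = (-11/26 + l/26) + 146 = 3785/26 + l/26)
-E(Q(9)) = -(3785/26 + (1/26)*0) = -(3785/26 + 0) = -1*3785/26 = -3785/26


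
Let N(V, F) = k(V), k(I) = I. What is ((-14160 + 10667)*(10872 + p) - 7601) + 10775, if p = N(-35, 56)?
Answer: -37850467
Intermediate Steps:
N(V, F) = V
p = -35
((-14160 + 10667)*(10872 + p) - 7601) + 10775 = ((-14160 + 10667)*(10872 - 35) - 7601) + 10775 = (-3493*10837 - 7601) + 10775 = (-37853641 - 7601) + 10775 = -37861242 + 10775 = -37850467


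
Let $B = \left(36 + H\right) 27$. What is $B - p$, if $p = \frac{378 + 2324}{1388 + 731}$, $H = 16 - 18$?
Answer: $\frac{1942540}{2119} \approx 916.72$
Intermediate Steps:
$H = -2$ ($H = 16 - 18 = -2$)
$p = \frac{2702}{2119} \approx 1.2751$
$B = 918$ ($B = \left(36 - 2\right) 27 = 34 \cdot 27 = 918$)
$B - p = 918 - \frac{2702}{2119} = \frac{1942540}{2119}$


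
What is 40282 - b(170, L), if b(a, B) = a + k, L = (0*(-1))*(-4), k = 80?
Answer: 40032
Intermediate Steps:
L = 0 (L = 0*(-4) = 0)
b(a, B) = 80 + a (b(a, B) = a + 80 = 80 + a)
40282 - b(170, L) = 40282 - (80 + 170) = 40282 - 1*250 = 40282 - 250 = 40032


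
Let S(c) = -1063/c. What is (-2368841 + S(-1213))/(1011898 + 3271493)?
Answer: -2873403070/5195753283 ≈ -0.55303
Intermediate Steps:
(-2368841 + S(-1213))/(1011898 + 3271493) = (-2368841 - 1063/(-1213))/(1011898 + 3271493) = (-2368841 - 1063*(-1/1213))/4283391 = (-2368841 + 1063/1213)*(1/4283391) = -2873403070/1213*1/4283391 = -2873403070/5195753283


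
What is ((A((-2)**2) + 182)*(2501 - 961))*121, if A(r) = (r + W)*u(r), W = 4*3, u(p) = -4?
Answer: 21988120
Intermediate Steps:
W = 12
A(r) = -48 - 4*r (A(r) = (r + 12)*(-4) = (12 + r)*(-4) = -48 - 4*r)
((A((-2)**2) + 182)*(2501 - 961))*121 = (((-48 - 4*(-2)**2) + 182)*(2501 - 961))*121 = (((-48 - 4*4) + 182)*1540)*121 = (((-48 - 16) + 182)*1540)*121 = ((-64 + 182)*1540)*121 = (118*1540)*121 = 181720*121 = 21988120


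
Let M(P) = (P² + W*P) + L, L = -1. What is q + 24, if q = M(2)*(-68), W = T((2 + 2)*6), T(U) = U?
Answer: -3444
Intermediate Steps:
W = 24 (W = (2 + 2)*6 = 4*6 = 24)
M(P) = -1 + P² + 24*P (M(P) = (P² + 24*P) - 1 = -1 + P² + 24*P)
q = -3468 (q = (-1 + 2² + 24*2)*(-68) = (-1 + 4 + 48)*(-68) = 51*(-68) = -3468)
q + 24 = -3468 + 24 = -3444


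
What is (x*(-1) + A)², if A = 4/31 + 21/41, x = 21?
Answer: 669567376/1615441 ≈ 414.48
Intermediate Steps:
A = 815/1271 (A = 4*(1/31) + 21*(1/41) = 4/31 + 21/41 = 815/1271 ≈ 0.64123)
(x*(-1) + A)² = (21*(-1) + 815/1271)² = (-21 + 815/1271)² = (-25876/1271)² = 669567376/1615441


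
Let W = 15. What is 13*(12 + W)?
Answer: 351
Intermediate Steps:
13*(12 + W) = 13*(12 + 15) = 13*27 = 351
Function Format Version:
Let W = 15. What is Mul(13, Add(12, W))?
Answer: 351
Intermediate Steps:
Mul(13, Add(12, W)) = Mul(13, Add(12, 15)) = Mul(13, 27) = 351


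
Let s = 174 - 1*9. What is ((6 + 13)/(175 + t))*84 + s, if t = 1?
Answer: 7659/44 ≈ 174.07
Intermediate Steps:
s = 165 (s = 174 - 9 = 165)
((6 + 13)/(175 + t))*84 + s = ((6 + 13)/(175 + 1))*84 + 165 = (19/176)*84 + 165 = 399/44 + 165 = 7659/44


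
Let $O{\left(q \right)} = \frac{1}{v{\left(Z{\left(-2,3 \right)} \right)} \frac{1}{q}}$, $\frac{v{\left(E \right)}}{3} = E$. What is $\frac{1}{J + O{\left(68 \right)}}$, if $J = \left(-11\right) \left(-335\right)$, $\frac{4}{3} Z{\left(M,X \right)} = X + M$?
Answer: $\frac{9}{33437} \approx 0.00026916$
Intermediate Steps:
$Z{\left(M,X \right)} = \frac{3 M}{4} + \frac{3 X}{4}$ ($Z{\left(M,X \right)} = \frac{3 \left(X + M\right)}{4} = \frac{3 \left(M + X\right)}{4} = \frac{3 M}{4} + \frac{3 X}{4}$)
$v{\left(E \right)} = 3 E$
$J = 3685$
$O{\left(q \right)} = \frac{4 q}{9}$ ($O{\left(q \right)} = \frac{1}{3 \left(\frac{3}{4} \left(-2\right) + \frac{3}{4} \cdot 3\right) \frac{1}{q}} = \frac{1}{3 \left(- \frac{3}{2} + \frac{9}{4}\right) \frac{1}{q}} = \frac{1}{3 \cdot \frac{3}{4} \frac{1}{q}} = \frac{1}{\frac{9}{4} \frac{1}{q}} = \frac{4 q}{9}$)
$\frac{1}{J + O{\left(68 \right)}} = \frac{1}{3685 + \frac{4}{9} \cdot 68} = \frac{1}{3685 + \frac{272}{9}} = \frac{1}{\frac{33437}{9}} = \frac{9}{33437}$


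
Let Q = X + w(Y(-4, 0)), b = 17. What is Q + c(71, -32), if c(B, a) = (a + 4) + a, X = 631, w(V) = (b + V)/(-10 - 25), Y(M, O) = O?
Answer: 19968/35 ≈ 570.51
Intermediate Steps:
w(V) = -17/35 - V/35 (w(V) = (17 + V)/(-10 - 25) = (17 + V)/(-35) = (17 + V)*(-1/35) = -17/35 - V/35)
c(B, a) = 4 + 2*a (c(B, a) = (4 + a) + a = 4 + 2*a)
Q = 22068/35 (Q = 631 + (-17/35 - 1/35*0) = 631 + (-17/35 + 0) = 631 - 17/35 = 22068/35 ≈ 630.51)
Q + c(71, -32) = 22068/35 + (4 + 2*(-32)) = 22068/35 + (4 - 64) = 22068/35 - 60 = 19968/35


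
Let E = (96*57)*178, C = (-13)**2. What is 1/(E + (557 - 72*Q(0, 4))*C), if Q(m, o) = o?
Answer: 1/1019477 ≈ 9.8090e-7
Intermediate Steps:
C = 169
E = 974016 (E = 5472*178 = 974016)
1/(E + (557 - 72*Q(0, 4))*C) = 1/(974016 + (557 - 72*4)*169) = 1/(974016 + (557 - 288)*169) = 1/(974016 + 269*169) = 1/(974016 + 45461) = 1/1019477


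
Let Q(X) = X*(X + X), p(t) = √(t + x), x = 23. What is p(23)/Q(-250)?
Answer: √46/125000 ≈ 5.4259e-5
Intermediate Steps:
p(t) = √(23 + t) (p(t) = √(t + 23) = √(23 + t))
Q(X) = 2*X² (Q(X) = X*(2*X) = 2*X²)
p(23)/Q(-250) = √(23 + 23)/((2*(-250)²)) = √46/((2*62500)) = √46/125000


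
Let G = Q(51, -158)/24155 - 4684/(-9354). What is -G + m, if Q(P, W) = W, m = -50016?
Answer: -5650510149004/112972935 ≈ -50017.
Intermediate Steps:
G = 55832044/112972935 (G = -158/24155 - 4684/(-9354) = -158*1/24155 - 4684*(-1/9354) = -158/24155 + 2342/4677 = 55832044/112972935 ≈ 0.49421)
-G + m = -1*55832044/112972935 - 50016 = -55832044/112972935 - 50016 = -5650510149004/112972935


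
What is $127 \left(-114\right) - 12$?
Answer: $-14490$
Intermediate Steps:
$127 \left(-114\right) - 12 = -14478 - 12 = -14490$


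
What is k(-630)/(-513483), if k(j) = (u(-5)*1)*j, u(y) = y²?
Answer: 5250/171161 ≈ 0.030673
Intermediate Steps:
k(j) = 25*j (k(j) = ((-5)²*1)*j = (25*1)*j = 25*j)
k(-630)/(-513483) = (25*(-630))/(-513483) = -15750*(-1/513483) = 5250/171161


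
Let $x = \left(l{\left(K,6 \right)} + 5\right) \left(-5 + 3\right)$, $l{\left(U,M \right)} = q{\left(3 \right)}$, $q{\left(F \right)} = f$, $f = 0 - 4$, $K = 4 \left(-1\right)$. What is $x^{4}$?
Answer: $16$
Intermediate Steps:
$K = -4$
$f = -4$ ($f = 0 - 4 = -4$)
$q{\left(F \right)} = -4$
$l{\left(U,M \right)} = -4$
$x = -2$ ($x = \left(-4 + 5\right) \left(-5 + 3\right) = 1 \left(-2\right) = -2$)
$x^{4} = \left(-2\right)^{4} = 16$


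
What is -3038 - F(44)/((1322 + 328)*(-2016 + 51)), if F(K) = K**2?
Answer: -447725162/147375 ≈ -3038.0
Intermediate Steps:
-3038 - F(44)/((1322 + 328)*(-2016 + 51)) = -3038 - 44**2/((1322 + 328)*(-2016 + 51)) = -3038 - 1936/(1650*(-1965)) = -3038 - 1936/(-3242250) = -3038 - 1936*(-1)/3242250 = -3038 - 1*(-88/147375) = -3038 + 88/147375 = -447725162/147375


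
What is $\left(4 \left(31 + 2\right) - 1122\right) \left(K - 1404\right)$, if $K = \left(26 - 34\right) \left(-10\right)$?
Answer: $1310760$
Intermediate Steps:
$K = 80$ ($K = \left(-8\right) \left(-10\right) = 80$)
$\left(4 \left(31 + 2\right) - 1122\right) \left(K - 1404\right) = \left(4 \left(31 + 2\right) - 1122\right) \left(80 - 1404\right) = \left(4 \cdot 33 - 1122\right) \left(-1324\right) = \left(132 - 1122\right) \left(-1324\right) = \left(-990\right) \left(-1324\right) = 1310760$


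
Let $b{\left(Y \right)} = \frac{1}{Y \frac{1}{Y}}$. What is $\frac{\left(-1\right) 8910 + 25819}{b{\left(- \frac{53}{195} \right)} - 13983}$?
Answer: $- \frac{16909}{13982} \approx -1.2093$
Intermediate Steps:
$b{\left(Y \right)} = 1$ ($b{\left(Y \right)} = 1^{-1} = 1$)
$\frac{\left(-1\right) 8910 + 25819}{b{\left(- \frac{53}{195} \right)} - 13983} = \frac{\left(-1\right) 8910 + 25819}{1 - 13983} = \frac{-8910 + 25819}{-13982} = 16909 \left(- \frac{1}{13982}\right) = - \frac{16909}{13982}$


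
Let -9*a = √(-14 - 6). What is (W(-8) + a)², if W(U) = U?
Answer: 5164/81 + 32*I*√5/9 ≈ 63.753 + 7.9505*I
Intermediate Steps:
a = -2*I*√5/9 (a = -√(-14 - 6)/9 = -2*I*√5/9 ≈ -0.4969*I)
(W(-8) + a)² = (-8 - 2*I*√5/9)²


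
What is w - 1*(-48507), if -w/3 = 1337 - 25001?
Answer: 119499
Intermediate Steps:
w = 70992 (w = -3*(1337 - 25001) = -3*(-23664) = 70992)
w - 1*(-48507) = 70992 - 1*(-48507) = 70992 + 48507 = 119499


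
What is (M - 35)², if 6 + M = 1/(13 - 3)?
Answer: 167281/100 ≈ 1672.8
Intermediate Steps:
M = -59/10 (M = -6 + 1/(13 - 3) = -6 + 1/10 = -6 + ⅒ = -59/10 ≈ -5.9000)
(M - 35)² = (-59/10 - 35)² = (-409/10)² = 167281/100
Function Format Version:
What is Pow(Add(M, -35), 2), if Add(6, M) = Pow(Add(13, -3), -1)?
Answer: Rational(167281, 100) ≈ 1672.8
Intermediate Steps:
M = Rational(-59, 10) (M = Add(-6, Pow(Add(13, -3), -1)) = Add(-6, Pow(10, -1)) = Add(-6, Rational(1, 10)) = Rational(-59, 10) ≈ -5.9000)
Pow(Add(M, -35), 2) = Pow(Add(Rational(-59, 10), -35), 2) = Pow(Rational(-409, 10), 2) = Rational(167281, 100)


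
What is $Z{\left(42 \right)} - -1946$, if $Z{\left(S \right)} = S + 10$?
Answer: $1998$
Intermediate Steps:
$Z{\left(S \right)} = 10 + S$
$Z{\left(42 \right)} - -1946 = \left(10 + 42\right) - -1946 = 52 + 1946 = 1998$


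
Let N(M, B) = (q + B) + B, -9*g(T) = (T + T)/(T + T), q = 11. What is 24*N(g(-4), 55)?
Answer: 2904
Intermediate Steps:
g(T) = -1/9 (g(T) = -(T + T)/(9*(T + T)) = -2*T/(9*(2*T)) = -2*T*1/(2*T)/9 = -1/9*1 = -1/9)
N(M, B) = 11 + 2*B (N(M, B) = (11 + B) + B = 11 + 2*B)
24*N(g(-4), 55) = 24*(11 + 2*55) = 24*(11 + 110) = 24*121 = 2904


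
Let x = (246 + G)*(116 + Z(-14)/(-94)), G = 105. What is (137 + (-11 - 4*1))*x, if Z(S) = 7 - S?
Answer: 233015913/47 ≈ 4.9578e+6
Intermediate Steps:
x = 3819933/94 (x = (246 + 105)*(116 + (7 - 1*(-14))/(-94)) = 351*(116 + (7 + 14)*(-1/94)) = 351*(116 + 21*(-1/94)) = 351*(116 - 21/94) = 351*(10883/94) = 3819933/94 ≈ 40638.)
(137 + (-11 - 4*1))*x = (137 + (-11 - 4*1))*(3819933/94) = (137 + (-11 - 4))*(3819933/94) = (137 - 15)*(3819933/94) = 122*(3819933/94) = 233015913/47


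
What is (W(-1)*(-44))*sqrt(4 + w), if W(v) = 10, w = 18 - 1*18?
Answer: -880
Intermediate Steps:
w = 0 (w = 18 - 18 = 0)
(W(-1)*(-44))*sqrt(4 + w) = (10*(-44))*sqrt(4 + 0) = -440*sqrt(4) = -440*2 = -880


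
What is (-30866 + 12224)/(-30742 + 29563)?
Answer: 6214/393 ≈ 15.812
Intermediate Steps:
(-30866 + 12224)/(-30742 + 29563) = -18642/(-1179) = -18642*(-1/1179) = 6214/393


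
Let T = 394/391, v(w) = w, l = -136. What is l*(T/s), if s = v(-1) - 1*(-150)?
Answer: -3152/3427 ≈ -0.91975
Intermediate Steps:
T = 394/391 (T = 394*(1/391) = 394/391 ≈ 1.0077)
s = 149 (s = -1 - 1*(-150) = -1 + 150 = 149)
l*(T/s) = -3152/(23*149) = -136*394/58259 = -3152/3427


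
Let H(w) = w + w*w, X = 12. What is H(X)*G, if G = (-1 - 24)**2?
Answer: 97500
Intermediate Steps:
G = 625 (G = (-25)**2 = 625)
H(w) = w + w**2
H(X)*G = (12*(1 + 12))*625 = (12*13)*625 = 156*625 = 97500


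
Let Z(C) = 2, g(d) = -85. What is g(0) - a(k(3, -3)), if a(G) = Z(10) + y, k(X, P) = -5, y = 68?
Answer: -155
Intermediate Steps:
a(G) = 70 (a(G) = 2 + 68 = 70)
g(0) - a(k(3, -3)) = -85 - 1*70 = -85 - 70 = -155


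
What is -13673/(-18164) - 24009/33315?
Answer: 6472173/201711220 ≈ 0.032086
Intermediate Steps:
-13673/(-18164) - 24009/33315 = -13673*(-1/18164) - 24009*1/33315 = 13673/18164 - 8003/11105 = 6472173/201711220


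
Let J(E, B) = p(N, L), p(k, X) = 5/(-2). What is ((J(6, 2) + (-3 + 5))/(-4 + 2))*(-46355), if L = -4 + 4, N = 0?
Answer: -46355/4 ≈ -11589.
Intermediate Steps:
L = 0
p(k, X) = -5/2 (p(k, X) = 5*(-½) = -5/2)
J(E, B) = -5/2
((J(6, 2) + (-3 + 5))/(-4 + 2))*(-46355) = ((-5/2 + (-3 + 5))/(-4 + 2))*(-46355) = ((-5/2 + 2)/(-2))*(-46355) = -½*(-½)*(-46355) = (¼)*(-46355) = -46355/4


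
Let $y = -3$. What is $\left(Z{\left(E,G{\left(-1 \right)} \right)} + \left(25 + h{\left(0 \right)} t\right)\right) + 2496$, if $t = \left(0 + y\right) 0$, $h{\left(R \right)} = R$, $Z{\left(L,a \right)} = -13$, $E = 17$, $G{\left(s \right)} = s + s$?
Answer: $2508$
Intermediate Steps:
$G{\left(s \right)} = 2 s$
$t = 0$ ($t = \left(0 - 3\right) 0 = \left(-3\right) 0 = 0$)
$\left(Z{\left(E,G{\left(-1 \right)} \right)} + \left(25 + h{\left(0 \right)} t\right)\right) + 2496 = \left(-13 + \left(25 + 0 \cdot 0\right)\right) + 2496 = \left(-13 + \left(25 + 0\right)\right) + 2496 = \left(-13 + 25\right) + 2496 = 12 + 2496 = 2508$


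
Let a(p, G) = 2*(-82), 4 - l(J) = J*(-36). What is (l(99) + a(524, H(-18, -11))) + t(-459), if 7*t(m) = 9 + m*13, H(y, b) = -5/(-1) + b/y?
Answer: 17870/7 ≈ 2552.9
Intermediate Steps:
H(y, b) = 5 + b/y (H(y, b) = -5*(-1) + b/y = 5 + b/y)
l(J) = 4 + 36*J (l(J) = 4 - J*(-36) = 4 - (-36)*J = 4 + 36*J)
t(m) = 9/7 + 13*m/7 (t(m) = (9 + m*13)/7 = (9 + 13*m)/7 = 9/7 + 13*m/7)
a(p, G) = -164
(l(99) + a(524, H(-18, -11))) + t(-459) = ((4 + 36*99) - 164) + (9/7 + (13/7)*(-459)) = ((4 + 3564) - 164) + (9/7 - 5967/7) = (3568 - 164) - 5958/7 = 3404 - 5958/7 = 17870/7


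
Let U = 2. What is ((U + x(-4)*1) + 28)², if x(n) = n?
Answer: 676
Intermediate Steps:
((U + x(-4)*1) + 28)² = ((2 - 4*1) + 28)² = ((2 - 4) + 28)² = (-2 + 28)² = 26² = 676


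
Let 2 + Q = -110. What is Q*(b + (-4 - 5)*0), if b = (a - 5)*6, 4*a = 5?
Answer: 2520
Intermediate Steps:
a = 5/4 (a = (¼)*5 = 5/4 ≈ 1.2500)
Q = -112 (Q = -2 - 110 = -112)
b = -45/2 (b = (5/4 - 5)*6 = -15/4*6 = -45/2 ≈ -22.500)
Q*(b + (-4 - 5)*0) = -112*(-45/2 + (-4 - 5)*0) = -112*(-45/2 - 9*0) = -112*(-45/2 + 0) = -112*(-45/2) = 2520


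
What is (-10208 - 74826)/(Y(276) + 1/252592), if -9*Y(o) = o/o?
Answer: 193310173152/252583 ≈ 7.6533e+5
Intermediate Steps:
Y(o) = -⅑ (Y(o) = -o/(9*o) = -⅑*1 = -⅑)
(-10208 - 74826)/(Y(276) + 1/252592) = (-10208 - 74826)/(-⅑ + 1/252592) = -85034/(-⅑ + 1/252592) = -85034/(-252583/2273328) = -85034*(-2273328/252583) = 193310173152/252583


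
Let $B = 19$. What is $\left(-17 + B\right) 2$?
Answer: $4$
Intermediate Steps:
$\left(-17 + B\right) 2 = \left(-17 + 19\right) 2 = 2 \cdot 2 = 4$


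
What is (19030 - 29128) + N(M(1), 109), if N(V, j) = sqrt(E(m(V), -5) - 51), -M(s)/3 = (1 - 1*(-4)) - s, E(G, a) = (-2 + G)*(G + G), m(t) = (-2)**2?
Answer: -10098 + I*sqrt(35) ≈ -10098.0 + 5.9161*I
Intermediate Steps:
m(t) = 4
E(G, a) = 2*G*(-2 + G) (E(G, a) = (-2 + G)*(2*G) = 2*G*(-2 + G))
M(s) = -15 + 3*s (M(s) = -3*((1 - 1*(-4)) - s) = -3*((1 + 4) - s) = -3*(5 - s) = -15 + 3*s)
N(V, j) = I*sqrt(35) (N(V, j) = sqrt(2*4*(-2 + 4) - 51) = sqrt(2*4*2 - 51) = sqrt(16 - 51) = sqrt(-35) = I*sqrt(35))
(19030 - 29128) + N(M(1), 109) = (19030 - 29128) + I*sqrt(35) = -10098 + I*sqrt(35)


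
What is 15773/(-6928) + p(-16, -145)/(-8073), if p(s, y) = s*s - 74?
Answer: -9892025/4302288 ≈ -2.2992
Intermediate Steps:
p(s, y) = -74 + s² (p(s, y) = s² - 74 = -74 + s²)
15773/(-6928) + p(-16, -145)/(-8073) = 15773/(-6928) + (-74 + (-16)²)/(-8073) = 15773*(-1/6928) + (-74 + 256)*(-1/8073) = -15773/6928 + 182*(-1/8073) = -15773/6928 - 14/621 = -9892025/4302288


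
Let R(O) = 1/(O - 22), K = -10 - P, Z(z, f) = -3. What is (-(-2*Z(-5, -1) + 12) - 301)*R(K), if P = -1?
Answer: 319/31 ≈ 10.290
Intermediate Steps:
K = -9 (K = -10 - 1*(-1) = -10 + 1 = -9)
R(O) = 1/(-22 + O)
(-(-2*Z(-5, -1) + 12) - 301)*R(K) = (-(-2*(-3) + 12) - 301)/(-22 - 9) = (-(6 + 12) - 301)/(-31) = (-1*18 - 301)*(-1/31) = (-18 - 301)*(-1/31) = -319*(-1/31) = 319/31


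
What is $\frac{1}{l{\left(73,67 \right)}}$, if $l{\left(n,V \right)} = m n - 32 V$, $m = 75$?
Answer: $\frac{1}{3331} \approx 0.00030021$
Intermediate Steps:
$l{\left(n,V \right)} = - 32 V + 75 n$ ($l{\left(n,V \right)} = 75 n - 32 V = - 32 V + 75 n$)
$\frac{1}{l{\left(73,67 \right)}} = \frac{1}{\left(-32\right) 67 + 75 \cdot 73} = \frac{1}{-2144 + 5475} = \frac{1}{3331}$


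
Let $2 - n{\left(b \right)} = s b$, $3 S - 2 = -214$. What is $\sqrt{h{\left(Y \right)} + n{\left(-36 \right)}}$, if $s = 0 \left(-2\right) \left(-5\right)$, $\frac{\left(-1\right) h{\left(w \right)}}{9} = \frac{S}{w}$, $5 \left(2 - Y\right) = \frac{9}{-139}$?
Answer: $\frac{\sqrt{622300382}}{1399} \approx 17.831$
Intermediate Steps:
$S = - \frac{212}{3}$ ($S = \frac{2}{3} + \frac{1}{3} \left(-214\right) = \frac{2}{3} - \frac{214}{3} = - \frac{212}{3} \approx -70.667$)
$Y = \frac{1399}{695}$ ($Y = 2 - \frac{9 \frac{1}{-139}}{5} = 2 - \frac{9 \left(- \frac{1}{139}\right)}{5} = 2 - - \frac{9}{695} = 2 + \frac{9}{695} = \frac{1399}{695} \approx 2.013$)
$h{\left(w \right)} = \frac{636}{w}$ ($h{\left(w \right)} = - 9 \left(- \frac{212}{3 w}\right) = \frac{636}{w}$)
$s = 0$ ($s = 0 \left(-5\right) = 0$)
$n{\left(b \right)} = 2$ ($n{\left(b \right)} = 2 - 0 b = 2 - 0 = 2 + 0 = 2$)
$\sqrt{h{\left(Y \right)} + n{\left(-36 \right)}} = \sqrt{\frac{636}{\frac{1399}{695}} + 2} = \sqrt{636 \cdot \frac{695}{1399} + 2} = \sqrt{\frac{442020}{1399} + 2} = \sqrt{\frac{444818}{1399}} = \frac{\sqrt{622300382}}{1399}$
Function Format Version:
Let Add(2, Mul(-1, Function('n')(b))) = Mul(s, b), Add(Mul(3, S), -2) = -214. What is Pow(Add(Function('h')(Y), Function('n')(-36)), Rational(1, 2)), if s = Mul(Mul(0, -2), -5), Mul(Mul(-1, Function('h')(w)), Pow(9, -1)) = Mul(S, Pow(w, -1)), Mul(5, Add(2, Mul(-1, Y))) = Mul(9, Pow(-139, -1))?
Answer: Mul(Rational(1, 1399), Pow(622300382, Rational(1, 2))) ≈ 17.831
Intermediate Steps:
S = Rational(-212, 3) (S = Add(Rational(2, 3), Mul(Rational(1, 3), -214)) = Add(Rational(2, 3), Rational(-214, 3)) = Rational(-212, 3) ≈ -70.667)
Y = Rational(1399, 695) (Y = Add(2, Mul(Rational(-1, 5), Mul(9, Pow(-139, -1)))) = Add(2, Mul(Rational(-1, 5), Mul(9, Rational(-1, 139)))) = Add(2, Mul(Rational(-1, 5), Rational(-9, 139))) = Add(2, Rational(9, 695)) = Rational(1399, 695) ≈ 2.0130)
Function('h')(w) = Mul(636, Pow(w, -1)) (Function('h')(w) = Mul(-9, Mul(Rational(-212, 3), Pow(w, -1))) = Mul(636, Pow(w, -1)))
s = 0 (s = Mul(0, -5) = 0)
Function('n')(b) = 2 (Function('n')(b) = Add(2, Mul(-1, Mul(0, b))) = Add(2, Mul(-1, 0)) = Add(2, 0) = 2)
Pow(Add(Function('h')(Y), Function('n')(-36)), Rational(1, 2)) = Pow(Add(Mul(636, Pow(Rational(1399, 695), -1)), 2), Rational(1, 2)) = Pow(Add(Mul(636, Rational(695, 1399)), 2), Rational(1, 2)) = Pow(Add(Rational(442020, 1399), 2), Rational(1, 2)) = Pow(Rational(444818, 1399), Rational(1, 2)) = Mul(Rational(1, 1399), Pow(622300382, Rational(1, 2)))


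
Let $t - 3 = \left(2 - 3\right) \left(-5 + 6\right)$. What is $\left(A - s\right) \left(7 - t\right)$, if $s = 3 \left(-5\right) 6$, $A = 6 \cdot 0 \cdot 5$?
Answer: $450$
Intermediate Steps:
$t = 2$ ($t = 3 + \left(2 - 3\right) \left(-5 + 6\right) = 3 - 1 = 2$)
$A = 0$ ($A = 0 \cdot 5 = 0$)
$s = -90$ ($s = \left(-15\right) 6 = -90$)
$\left(A - s\right) \left(7 - t\right) = \left(0 - -90\right) \left(7 - 2\right) = \left(0 + 90\right) \left(7 - 2\right) = 90 \cdot 5 = 450$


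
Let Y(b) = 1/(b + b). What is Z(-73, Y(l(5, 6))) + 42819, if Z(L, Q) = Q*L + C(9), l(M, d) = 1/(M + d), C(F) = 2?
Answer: 84839/2 ≈ 42420.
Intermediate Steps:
Y(b) = 1/(2*b)
Z(L, Q) = 2 + L*Q (Z(L, Q) = Q*L + 2 = L*Q + 2 = 2 + L*Q)
Z(-73, Y(l(5, 6))) + 42819 = (2 - 73/(2*(1/(5 + 6)))) + 42819 = (2 - 73/(2*(1/11))) + 42819 = (2 - 73/(2*1/11)) + 42819 = (2 - 73*11/2) + 42819 = (2 - 803/2) + 42819 = -799/2 + 42819 = 84839/2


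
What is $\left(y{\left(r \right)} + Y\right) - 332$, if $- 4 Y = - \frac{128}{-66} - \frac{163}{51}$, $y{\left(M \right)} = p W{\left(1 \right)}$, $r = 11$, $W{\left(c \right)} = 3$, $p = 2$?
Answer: $- \frac{243613}{748} \approx -325.69$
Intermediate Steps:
$y{\left(M \right)} = 6$ ($y{\left(M \right)} = 2 \cdot 3 = 6$)
$Y = \frac{235}{748}$ ($Y = - \frac{- \frac{128}{-66} - \frac{163}{51}}{4} = - \frac{\left(-128\right) \left(- \frac{1}{66}\right) - \frac{163}{51}}{4} = - \frac{\frac{64}{33} - \frac{163}{51}}{4} = \left(- \frac{1}{4}\right) \left(- \frac{235}{187}\right) = \frac{235}{748} \approx 0.31417$)
$\left(y{\left(r \right)} + Y\right) - 332 = \left(6 + \frac{235}{748}\right) - 332 = \frac{4723}{748} - 332 = - \frac{243613}{748}$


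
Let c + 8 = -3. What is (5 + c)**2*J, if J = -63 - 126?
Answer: -6804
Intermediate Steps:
c = -11 (c = -8 - 3 = -11)
J = -189
(5 + c)**2*J = (5 - 11)**2*(-189) = (-6)**2*(-189) = 36*(-189) = -6804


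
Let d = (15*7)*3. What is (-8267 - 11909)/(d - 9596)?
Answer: 20176/9281 ≈ 2.1739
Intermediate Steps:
d = 315 (d = 105*3 = 315)
(-8267 - 11909)/(d - 9596) = (-8267 - 11909)/(315 - 9596) = -20176/(-9281) = -20176*(-1/9281) = 20176/9281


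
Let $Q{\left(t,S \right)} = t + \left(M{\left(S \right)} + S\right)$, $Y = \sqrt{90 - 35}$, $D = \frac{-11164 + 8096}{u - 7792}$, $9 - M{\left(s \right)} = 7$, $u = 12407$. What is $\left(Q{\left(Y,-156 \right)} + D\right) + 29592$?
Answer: $\frac{10450254}{355} + \sqrt{55} \approx 29445.0$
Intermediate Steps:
$M{\left(s \right)} = 2$ ($M{\left(s \right)} = 9 - 7 = 2$)
$D = - \frac{236}{355}$ ($D = \frac{-11164 + 8096}{12407 - 7792} = - \frac{3068}{4615} = \left(-3068\right) \frac{1}{4615} = - \frac{236}{355} \approx -0.66479$)
$Y = \sqrt{55} \approx 7.4162$
$Q{\left(t,S \right)} = 2 + S + t$ ($Q{\left(t,S \right)} = t + \left(2 + S\right) = 2 + S + t$)
$\left(Q{\left(Y,-156 \right)} + D\right) + 29592 = \left(\left(2 - 156 + \sqrt{55}\right) - \frac{236}{355}\right) + 29592 = \left(\left(-154 + \sqrt{55}\right) - \frac{236}{355}\right) + 29592 = \left(- \frac{54906}{355} + \sqrt{55}\right) + 29592 = \frac{10450254}{355} + \sqrt{55}$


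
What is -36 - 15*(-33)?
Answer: 459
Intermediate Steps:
-36 - 15*(-33) = -36 + 495 = 459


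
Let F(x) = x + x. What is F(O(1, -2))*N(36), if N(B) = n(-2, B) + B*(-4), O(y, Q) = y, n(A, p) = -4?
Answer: -296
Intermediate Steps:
F(x) = 2*x
N(B) = -4 - 4*B (N(B) = -4 + B*(-4) = -4 - 4*B)
F(O(1, -2))*N(36) = (2*1)*(-4 - 4*36) = 2*(-4 - 144) = 2*(-148) = -296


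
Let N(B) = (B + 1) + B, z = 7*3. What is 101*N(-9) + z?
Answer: -1696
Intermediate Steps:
z = 21
N(B) = 1 + 2*B (N(B) = (1 + B) + B = 1 + 2*B)
101*N(-9) + z = 101*(1 + 2*(-9)) + 21 = 101*(1 - 18) + 21 = 101*(-17) + 21 = -1717 + 21 = -1696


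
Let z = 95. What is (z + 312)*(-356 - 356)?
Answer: -289784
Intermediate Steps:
(z + 312)*(-356 - 356) = (95 + 312)*(-356 - 356) = 407*(-712) = -289784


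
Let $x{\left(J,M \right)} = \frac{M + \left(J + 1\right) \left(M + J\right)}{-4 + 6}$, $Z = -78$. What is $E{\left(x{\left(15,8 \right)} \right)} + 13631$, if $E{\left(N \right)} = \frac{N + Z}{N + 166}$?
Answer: $\frac{2412742}{177} \approx 13631.0$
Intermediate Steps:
$x{\left(J,M \right)} = \frac{M}{2} + \frac{\left(1 + J\right) \left(J + M\right)}{2}$ ($x{\left(J,M \right)} = \frac{M + \left(1 + J\right) \left(J + M\right)}{2} = \left(M + \left(1 + J\right) \left(J + M\right)\right) \frac{1}{2} = \frac{M}{2} + \frac{\left(1 + J\right) \left(J + M\right)}{2}$)
$E{\left(N \right)} = \frac{-78 + N}{166 + N}$ ($E{\left(N \right)} = \frac{N - 78}{N + 166} = \frac{-78 + N}{166 + N}$)
$E{\left(x{\left(15,8 \right)} \right)} + 13631 = \frac{-78 + \left(8 + \frac{1}{2} \cdot 15 + \frac{15^{2}}{2} + \frac{1}{2} \cdot 15 \cdot 8\right)}{166 + \left(8 + \frac{1}{2} \cdot 15 + \frac{15^{2}}{2} + \frac{1}{2} \cdot 15 \cdot 8\right)} + 13631 = \frac{-78 + \left(8 + \frac{15}{2} + \frac{1}{2} \cdot 225 + 60\right)}{166 + \left(8 + \frac{15}{2} + \frac{1}{2} \cdot 225 + 60\right)} + 13631 = \frac{-78 + \left(8 + \frac{15}{2} + \frac{225}{2} + 60\right)}{166 + \left(8 + \frac{15}{2} + \frac{225}{2} + 60\right)} + 13631 = \frac{-78 + 188}{166 + 188} + 13631 = \frac{1}{354} \cdot 110 + 13631 = \frac{55}{177} + 13631 = \frac{2412742}{177}$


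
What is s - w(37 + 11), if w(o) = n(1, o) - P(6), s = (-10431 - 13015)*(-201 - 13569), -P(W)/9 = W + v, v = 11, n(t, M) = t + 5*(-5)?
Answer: 322851291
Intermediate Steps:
n(t, M) = -25 + t (n(t, M) = t - 25 = -25 + t)
P(W) = -99 - 9*W (P(W) = -9*(W + 11) = -9*(11 + W) = -99 - 9*W)
s = 322851420 (s = -23446*(-13770) = 322851420)
w(o) = 129 (w(o) = (-25 + 1) - (-99 - 9*6) = -24 - (-99 - 54) = -24 - 1*(-153) = -24 + 153 = 129)
s - w(37 + 11) = 322851420 - 1*129 = 322851420 - 129 = 322851291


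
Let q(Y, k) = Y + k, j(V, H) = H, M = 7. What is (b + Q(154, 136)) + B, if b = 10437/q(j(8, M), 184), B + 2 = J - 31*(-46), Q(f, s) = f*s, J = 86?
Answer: 4299151/191 ≈ 22509.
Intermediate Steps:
B = 1510 (B = -2 + (86 - 31*(-46)) = -2 + (86 + 1426) = -2 + 1512 = 1510)
b = 10437/191 (b = 10437/(7 + 184) = 10437/191 ≈ 54.644)
(b + Q(154, 136)) + B = (10437/191 + 154*136) + 1510 = (10437/191 + 20944) + 1510 = 4010741/191 + 1510 = 4299151/191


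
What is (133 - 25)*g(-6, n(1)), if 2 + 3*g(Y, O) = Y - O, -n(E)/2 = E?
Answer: -216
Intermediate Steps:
n(E) = -2*E
g(Y, O) = -⅔ - O/3 + Y/3 (g(Y, O) = -⅔ + (Y - O)/3 = -⅔ + (-O/3 + Y/3) = -⅔ - O/3 + Y/3)
(133 - 25)*g(-6, n(1)) = (133 - 25)*(-⅔ - (-2)/3 + (⅓)*(-6)) = 108*(-⅔ - ⅓*(-2) - 2) = 108*(-⅔ + ⅔ - 2) = 108*(-2) = -216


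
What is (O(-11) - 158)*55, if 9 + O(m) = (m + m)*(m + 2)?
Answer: 1705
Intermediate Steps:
O(m) = -9 + 2*m*(2 + m) (O(m) = -9 + (m + m)*(m + 2) = -9 + (2*m)*(2 + m) = -9 + 2*m*(2 + m))
(O(-11) - 158)*55 = ((-9 + 2*(-11)**2 + 4*(-11)) - 158)*55 = ((-9 + 2*121 - 44) - 158)*55 = ((-9 + 242 - 44) - 158)*55 = (189 - 158)*55 = 31*55 = 1705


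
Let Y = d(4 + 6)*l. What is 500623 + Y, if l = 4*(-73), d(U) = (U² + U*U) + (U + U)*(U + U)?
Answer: 325423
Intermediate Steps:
d(U) = 6*U² (d(U) = (U² + U²) + (2*U)*(2*U) = 2*U² + 4*U² = 6*U²)
l = -292
Y = -175200 (Y = (6*(4 + 6)²)*(-292) = (6*10²)*(-292) = (6*100)*(-292) = 600*(-292) = -175200)
500623 + Y = 500623 - 175200 = 325423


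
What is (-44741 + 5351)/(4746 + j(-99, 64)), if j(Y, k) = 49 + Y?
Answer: -19695/2348 ≈ -8.3880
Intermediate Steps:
(-44741 + 5351)/(4746 + j(-99, 64)) = (-44741 + 5351)/(4746 + (49 - 99)) = -39390/(4746 - 50) = -39390/4696 = -39390*1/4696 = -19695/2348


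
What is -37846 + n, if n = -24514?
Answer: -62360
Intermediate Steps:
-37846 + n = -37846 - 24514 = -62360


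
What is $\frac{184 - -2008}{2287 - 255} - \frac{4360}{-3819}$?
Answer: $\frac{1076923}{485013} \approx 2.2204$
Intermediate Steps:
$\frac{184 - -2008}{2287 - 255} - \frac{4360}{-3819} = \frac{184 + 2008}{2032} - - \frac{4360}{3819} = 2192 \cdot \frac{1}{2032} + \frac{4360}{3819} = \frac{137}{127} + \frac{4360}{3819} = \frac{1076923}{485013}$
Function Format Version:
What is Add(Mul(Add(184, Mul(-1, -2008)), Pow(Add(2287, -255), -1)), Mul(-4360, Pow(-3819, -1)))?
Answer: Rational(1076923, 485013) ≈ 2.2204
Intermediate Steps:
Add(Mul(Add(184, Mul(-1, -2008)), Pow(Add(2287, -255), -1)), Mul(-4360, Pow(-3819, -1))) = Add(Mul(Add(184, 2008), Pow(2032, -1)), Mul(-4360, Rational(-1, 3819))) = Add(Mul(2192, Rational(1, 2032)), Rational(4360, 3819)) = Add(Rational(137, 127), Rational(4360, 3819)) = Rational(1076923, 485013)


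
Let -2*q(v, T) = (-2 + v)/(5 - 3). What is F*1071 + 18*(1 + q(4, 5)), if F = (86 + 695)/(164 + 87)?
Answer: 838710/251 ≈ 3341.5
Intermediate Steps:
q(v, T) = ½ - v/4 (q(v, T) = -(-2 + v)/(2*(5 - 3)) = -(-2 + v)/(2*2) = -(-1 + v/2)/2 = ½ - v/4)
F = 781/251 ≈ 3.1116
F*1071 + 18*(1 + q(4, 5)) = (781/251)*1071 + 18*(1 + (½ - ¼*4)) = 836451/251 + 18*(1 + (½ - 1)) = 836451/251 + 18*(1 - ½) = 836451/251 + 18*(½) = 836451/251 + 9 = 838710/251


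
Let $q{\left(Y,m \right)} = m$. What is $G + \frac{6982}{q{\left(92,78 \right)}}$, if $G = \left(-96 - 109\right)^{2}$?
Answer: $\frac{1642466}{39} \approx 42115.0$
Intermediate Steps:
$G = 42025$ ($G = \left(-205\right)^{2} = 42025$)
$G + \frac{6982}{q{\left(92,78 \right)}} = 42025 + \frac{6982}{78} = 42025 + 6982 \cdot \frac{1}{78} = 42025 + \frac{3491}{39} = \frac{1642466}{39}$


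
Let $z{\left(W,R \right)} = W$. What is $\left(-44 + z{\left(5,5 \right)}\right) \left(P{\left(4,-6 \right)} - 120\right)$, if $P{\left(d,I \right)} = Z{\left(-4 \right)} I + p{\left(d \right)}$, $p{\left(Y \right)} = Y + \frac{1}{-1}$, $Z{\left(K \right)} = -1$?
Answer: $4329$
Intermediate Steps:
$p{\left(Y \right)} = -1 + Y$ ($p{\left(Y \right)} = Y - 1 = -1 + Y$)
$P{\left(d,I \right)} = -1 + d - I$ ($P{\left(d,I \right)} = - I + \left(-1 + d\right) = -1 + d - I$)
$\left(-44 + z{\left(5,5 \right)}\right) \left(P{\left(4,-6 \right)} - 120\right) = \left(-44 + 5\right) \left(\left(-1 + 4 - -6\right) - 120\right) = - 39 \left(\left(-1 + 4 + 6\right) - 120\right) = - 39 \left(9 - 120\right) = \left(-39\right) \left(-111\right) = 4329$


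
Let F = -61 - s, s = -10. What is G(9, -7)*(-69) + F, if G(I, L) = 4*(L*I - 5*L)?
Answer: 7677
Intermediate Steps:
F = -51 (F = -61 - 1*(-10) = -61 + 10 = -51)
G(I, L) = -20*L + 4*I*L (G(I, L) = 4*(I*L - 5*L) = 4*(-5*L + I*L) = -20*L + 4*I*L)
G(9, -7)*(-69) + F = (4*(-7)*(-5 + 9))*(-69) - 51 = (4*(-7)*4)*(-69) - 51 = -112*(-69) - 51 = 7728 - 51 = 7677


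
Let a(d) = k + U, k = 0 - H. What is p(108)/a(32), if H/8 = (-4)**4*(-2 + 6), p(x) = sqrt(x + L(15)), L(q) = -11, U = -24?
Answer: -sqrt(97)/8216 ≈ -0.0011987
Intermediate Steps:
p(x) = sqrt(-11 + x) (p(x) = sqrt(x - 11) = sqrt(-11 + x))
H = 8192 (H = 8*((-4)**4*(-2 + 6)) = 8*(256*4) = 8*1024 = 8192)
k = -8192 (k = 0 - 1*8192 = 0 - 8192 = -8192)
a(d) = -8216 (a(d) = -8192 - 24 = -8216)
p(108)/a(32) = sqrt(-11 + 108)/(-8216) = sqrt(97)*(-1/8216) = -sqrt(97)/8216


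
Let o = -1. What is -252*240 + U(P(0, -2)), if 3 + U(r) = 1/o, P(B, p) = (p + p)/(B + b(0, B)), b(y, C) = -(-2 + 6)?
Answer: -60484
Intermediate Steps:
b(y, C) = -4 (b(y, C) = -1*4 = -4)
P(B, p) = 2*p/(-4 + B) (P(B, p) = (p + p)/(B - 4) = (2*p)/(-4 + B) = 2*p/(-4 + B))
U(r) = -4 (U(r) = -3 + 1/(-1) = -3 - 1 = -4)
-252*240 + U(P(0, -2)) = -252*240 - 4 = -60480 - 4 = -60484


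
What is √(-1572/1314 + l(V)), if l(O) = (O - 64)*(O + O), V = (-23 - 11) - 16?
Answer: √546698022/219 ≈ 106.77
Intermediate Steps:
V = -50 (V = -34 - 16 = -50)
l(O) = 2*O*(-64 + O) (l(O) = (-64 + O)*(2*O) = 2*O*(-64 + O))
√(-1572/1314 + l(V)) = √(-1572/1314 + 2*(-50)*(-64 - 50)) = √(-1572*1/1314 + 2*(-50)*(-114)) = √(-262/219 + 11400) = √(2496338/219) = √546698022/219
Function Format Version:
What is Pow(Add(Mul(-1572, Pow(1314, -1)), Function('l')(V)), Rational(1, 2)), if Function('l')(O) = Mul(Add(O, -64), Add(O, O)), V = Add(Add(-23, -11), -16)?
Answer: Mul(Rational(1, 219), Pow(546698022, Rational(1, 2))) ≈ 106.77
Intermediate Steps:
V = -50 (V = Add(-34, -16) = -50)
Function('l')(O) = Mul(2, O, Add(-64, O)) (Function('l')(O) = Mul(Add(-64, O), Mul(2, O)) = Mul(2, O, Add(-64, O)))
Pow(Add(Mul(-1572, Pow(1314, -1)), Function('l')(V)), Rational(1, 2)) = Pow(Add(Mul(-1572, Pow(1314, -1)), Mul(2, -50, Add(-64, -50))), Rational(1, 2)) = Pow(Add(Mul(-1572, Rational(1, 1314)), Mul(2, -50, -114)), Rational(1, 2)) = Pow(Add(Rational(-262, 219), 11400), Rational(1, 2)) = Pow(Rational(2496338, 219), Rational(1, 2)) = Mul(Rational(1, 219), Pow(546698022, Rational(1, 2)))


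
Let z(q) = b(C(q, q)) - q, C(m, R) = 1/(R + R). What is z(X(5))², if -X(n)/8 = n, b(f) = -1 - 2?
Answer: 1369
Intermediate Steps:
C(m, R) = 1/(2*R)
b(f) = -3
X(n) = -8*n
z(q) = -3 - q
z(X(5))² = (-3 - (-8)*5)² = (-3 - 1*(-40))² = (-3 + 40)² = 37² = 1369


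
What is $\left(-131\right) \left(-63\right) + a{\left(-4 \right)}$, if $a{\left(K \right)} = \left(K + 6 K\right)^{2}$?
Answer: $9037$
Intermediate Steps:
$a{\left(K \right)} = 49 K^{2}$ ($a{\left(K \right)} = \left(7 K\right)^{2} = 49 K^{2}$)
$\left(-131\right) \left(-63\right) + a{\left(-4 \right)} = \left(-131\right) \left(-63\right) + 49 \left(-4\right)^{2} = 8253 + 49 \cdot 16 = 8253 + 784 = 9037$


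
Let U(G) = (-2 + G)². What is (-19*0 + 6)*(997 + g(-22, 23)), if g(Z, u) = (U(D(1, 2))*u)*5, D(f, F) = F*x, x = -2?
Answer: 30822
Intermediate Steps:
D(f, F) = -2*F (D(f, F) = F*(-2) = -2*F)
g(Z, u) = 180*u (g(Z, u) = ((-2 - 2*2)²*u)*5 = ((-2 - 4)²*u)*5 = ((-6)²*u)*5 = (36*u)*5 = 180*u)
(-19*0 + 6)*(997 + g(-22, 23)) = (-19*0 + 6)*(997 + 180*23) = (0 + 6)*(997 + 4140) = 6*5137 = 30822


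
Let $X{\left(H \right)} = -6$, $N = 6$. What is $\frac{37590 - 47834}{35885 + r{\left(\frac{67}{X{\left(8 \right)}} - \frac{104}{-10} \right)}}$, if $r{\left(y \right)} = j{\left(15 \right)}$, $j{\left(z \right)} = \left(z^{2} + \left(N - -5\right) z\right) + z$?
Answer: $- \frac{5122}{18145} \approx -0.28228$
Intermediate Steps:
$j{\left(z \right)} = z^{2} + 12 z$ ($j{\left(z \right)} = \left(z^{2} + \left(6 - -5\right) z\right) + z = \left(z^{2} + \left(6 + 5\right) z\right) + z = \left(z^{2} + 11 z\right) + z = z^{2} + 12 z$)
$r{\left(y \right)} = 405$ ($r{\left(y \right)} = 15 \left(12 + 15\right) = 15 \cdot 27 = 405$)
$\frac{37590 - 47834}{35885 + r{\left(\frac{67}{X{\left(8 \right)}} - \frac{104}{-10} \right)}} = \frac{37590 - 47834}{35885 + 405} = - \frac{10244}{36290} = \left(-10244\right) \frac{1}{36290} = - \frac{5122}{18145}$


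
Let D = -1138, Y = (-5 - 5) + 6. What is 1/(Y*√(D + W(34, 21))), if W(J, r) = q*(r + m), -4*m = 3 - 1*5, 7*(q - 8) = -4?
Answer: I*√749/3424 ≈ 0.007993*I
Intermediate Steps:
q = 52/7 (q = 8 + (⅐)*(-4) = 8 - 4/7 = 52/7 ≈ 7.4286)
m = ½ (m = -(3 - 1*5)/4 = -(3 - 5)/4 = -¼*(-2) = ½ ≈ 0.50000)
W(J, r) = 26/7 + 52*r/7 (W(J, r) = 52*(r + ½)/7 = 52*(½ + r)/7 = 26/7 + 52*r/7)
Y = -4 (Y = -10 + 6 = -4)
1/(Y*√(D + W(34, 21))) = 1/(-4*√(-1138 + (26/7 + (52/7)*21))) = 1/(-4*√(-1138 + (26/7 + 156))) = 1/(-4*√(-1138 + 1118/7)) = 1/(-32*I*√749/7) = I*√749/3424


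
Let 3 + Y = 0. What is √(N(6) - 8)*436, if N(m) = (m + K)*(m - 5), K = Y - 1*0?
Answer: 436*I*√5 ≈ 974.93*I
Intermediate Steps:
Y = -3 (Y = -3 + 0 = -3)
K = -3 (K = -3 - 1*0 = -3 + 0 = -3)
N(m) = (-5 + m)*(-3 + m) (N(m) = (m - 3)*(m - 5) = (-3 + m)*(-5 + m) = (-5 + m)*(-3 + m))
√(N(6) - 8)*436 = √((15 + 6² - 8*6) - 8)*436 = √((15 + 36 - 48) - 8)*436 = √(3 - 8)*436 = √(-5)*436 = (I*√5)*436 = 436*I*√5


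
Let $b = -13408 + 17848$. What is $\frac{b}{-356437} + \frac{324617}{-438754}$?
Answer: $- \frac{117653577389}{156388159498} \approx -0.75232$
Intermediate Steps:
$b = 4440$
$\frac{b}{-356437} + \frac{324617}{-438754} = \frac{4440}{-356437} + \frac{324617}{-438754} = 4440 \left(- \frac{1}{356437}\right) + 324617 \left(- \frac{1}{438754}\right) = - \frac{4440}{356437} - \frac{324617}{438754} = - \frac{117653577389}{156388159498}$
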